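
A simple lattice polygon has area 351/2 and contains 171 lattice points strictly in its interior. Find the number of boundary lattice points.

11

Pick's theorem gives A = I + B/2 − 1, so B = 2(A − I + 1) = 2(351/2 − 171 + 1) = 11.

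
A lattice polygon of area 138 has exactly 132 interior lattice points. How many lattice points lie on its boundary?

14

Pick's theorem gives A = I + B/2 − 1, so B = 2(A − I + 1) = 2(138 − 132 + 1) = 14.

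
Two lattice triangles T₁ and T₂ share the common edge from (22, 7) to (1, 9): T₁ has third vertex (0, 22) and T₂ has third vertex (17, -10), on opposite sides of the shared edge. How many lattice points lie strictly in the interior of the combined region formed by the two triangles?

318

The union is the simple quadrilateral with vertices (22, 7), (0, 22), (1, 9), (17, -10) in order.
The shoelace formula gives twice the area as |[22·22 − 0·7] + [0·9 − 1·22] + [1·(-10) − 17·9] + [17·7 − 22·(-10)]| = 638, so the area is 319.
The number of boundary lattice points is Σ gcd(|Δx|,|Δy|) = gcd(22,15) + gcd(1,13) + gcd(16,19) + gcd(5,17) = 1+1+1+1 = 4.
By Pick's theorem I = A − B/2 + 1 = 319 − 4/2 + 1 = 318.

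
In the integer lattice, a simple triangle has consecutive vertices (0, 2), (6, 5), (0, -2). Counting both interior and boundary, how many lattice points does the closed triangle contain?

Using the shoelace formula, 2A = |(0·5 − 6·2) + (6·(-2) − 0·5) + (0·2 − 0·(-2))| = 24, so the area is 12.
The number of boundary lattice points is Σ gcd(|Δx|,|Δy|) = gcd(6,3) + gcd(6,7) + gcd(0,4) = 3+1+4 = 8.
Pick's theorem gives I = A − B/2 + 1 = 12 − 8/2 + 1 = 9, so the closed region contains I + B = 9 + 8 = 17 lattice points.

17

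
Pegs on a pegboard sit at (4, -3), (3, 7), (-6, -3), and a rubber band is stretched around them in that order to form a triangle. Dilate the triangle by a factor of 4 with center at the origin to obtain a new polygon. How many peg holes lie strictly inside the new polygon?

Using the shoelace formula, 2A = |[4·7 − 3·(-3)] + [3·(-3) − (-6)·7] + [(-6)·(-3) − 4·(-3)]| = 100, so the area is 50.
Summing gcd(|Δx|,|Δy|) over the edges gives the boundary count: gcd(1,10) + gcd(9,10) + gcd(10,0) = 1+1+10 = 12.
Scaling by 4 multiplies the area by 4² = 16 (so the new area is 800) and multiplies the boundary lattice-point count by 4, giving 48.
By Pick's theorem, the interior count of the dilated polygon is 800 − 48/2 + 1 = 777.

777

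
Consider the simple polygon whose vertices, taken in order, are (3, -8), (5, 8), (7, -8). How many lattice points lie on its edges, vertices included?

8

Along each edge there are gcd(|Δx|,|Δy|)+1 lattice points, so counting each shared vertex once the boundary has gcd(2,16) + gcd(2,16) + gcd(4,0) = 2+2+4 = 8.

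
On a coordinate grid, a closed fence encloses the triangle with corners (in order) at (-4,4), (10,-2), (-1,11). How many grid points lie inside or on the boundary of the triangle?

The shoelace formula gives twice the area as |[(-4)·(-2) − 10·4] + [10·11 − (-1)·(-2)] + [(-1)·4 − (-4)·11]| = 116, so the area is 58.
Along each edge there are gcd(|Δx|,|Δy|)+1 lattice points, so counting each shared vertex once the boundary has gcd(14,6) + gcd(11,13) + gcd(3,7) = 2+1+1 = 4.
Pick's theorem gives I = A − B/2 + 1 = 58 − 4/2 + 1 = 57, so the closed region contains I + B = 57 + 4 = 61 lattice points.

61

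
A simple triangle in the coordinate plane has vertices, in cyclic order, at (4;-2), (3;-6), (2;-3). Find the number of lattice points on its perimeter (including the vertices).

3

The number of boundary lattice points is Σ gcd(|Δx|,|Δy|) = gcd(1,4) + gcd(1,3) + gcd(2,1) = 1+1+1 = 3.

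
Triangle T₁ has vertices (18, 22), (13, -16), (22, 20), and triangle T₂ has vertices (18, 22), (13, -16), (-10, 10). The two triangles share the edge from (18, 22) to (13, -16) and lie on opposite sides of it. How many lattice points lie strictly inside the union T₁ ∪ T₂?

576

The union is the simple quadrilateral with vertices (18, 22), (22, 20), (13, -16), (-10, 10) in order.
The shoelace formula gives twice the area as |[18·20 − 22·22] + [22·(-16) − 13·20] + [13·10 − (-10)·(-16)] + [(-10)·22 − 18·10]| = 1166, so the area is 583.
Along each edge there are gcd(|Δx|,|Δy|)+1 lattice points, so counting each shared vertex once the boundary has gcd(4,2) + gcd(9,36) + gcd(23,26) + gcd(28,12) = 2+9+1+4 = 16.
By Pick's theorem I = A − B/2 + 1 = 583 − 16/2 + 1 = 576.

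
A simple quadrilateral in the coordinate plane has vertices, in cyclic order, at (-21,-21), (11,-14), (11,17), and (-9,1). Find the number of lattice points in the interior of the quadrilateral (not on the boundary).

The shoelace formula gives twice the area as |((-21)·(-14) − 11·(-21)) + (11·17 − 11·(-14)) + (11·1 − (-9)·17) + ((-9)·(-21) − (-21)·1)| = 1240, so the area is 620.
Along each edge there are gcd(|Δx|,|Δy|)+1 lattice points, so counting each shared vertex once the boundary has gcd(32,7) + gcd(0,31) + gcd(20,16) + gcd(12,22) = 1+31+4+2 = 38.
Pick's theorem gives I = A − B/2 + 1 = 620 − 38/2 + 1 = 602.

602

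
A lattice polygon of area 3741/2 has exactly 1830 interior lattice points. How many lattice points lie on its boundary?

83

Pick's theorem gives A = I + B/2 − 1, so B = 2(A − I + 1) = 2(3741/2 − 1830 + 1) = 83.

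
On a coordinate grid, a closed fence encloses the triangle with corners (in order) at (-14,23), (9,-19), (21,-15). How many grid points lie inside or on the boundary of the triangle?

302

Using the shoelace formula, 2A = |((-14)·(-19) − 9·23) + (9·(-15) − 21·(-19)) + (21·23 − (-14)·(-15))| = 596, so the area is 298.
The number of boundary lattice points is Σ gcd(|Δx|,|Δy|) = gcd(23,42) + gcd(12,4) + gcd(35,38) = 1+4+1 = 6.
Pick's theorem gives I = A − B/2 + 1 = 298 − 6/2 + 1 = 296, so the closed region contains I + B = 296 + 6 = 302 lattice points.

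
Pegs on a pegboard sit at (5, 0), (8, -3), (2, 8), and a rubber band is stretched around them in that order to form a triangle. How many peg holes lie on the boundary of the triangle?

5

The number of boundary lattice points is Σ gcd(|Δx|,|Δy|) = gcd(3,3) + gcd(6,11) + gcd(3,8) = 3+1+1 = 5.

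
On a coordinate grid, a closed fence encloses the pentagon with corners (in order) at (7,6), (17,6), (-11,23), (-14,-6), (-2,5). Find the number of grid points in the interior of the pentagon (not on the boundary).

By the shoelace formula, twice the signed area is |[7·6 − 17·6] + [17·23 − (-11)·6] + [(-11)·(-6) − (-14)·23] + [(-14)·5 − (-2)·(-6)] + [(-2)·6 − 7·5]| = 656, so the area is 328.
Summing gcd(|Δx|,|Δy|) over the edges gives the boundary count: gcd(10,0) + gcd(28,17) + gcd(3,29) + gcd(12,11) + gcd(9,1) = 10+1+1+1+1 = 14.
Pick's theorem gives I = A − B/2 + 1 = 328 − 14/2 + 1 = 322.

322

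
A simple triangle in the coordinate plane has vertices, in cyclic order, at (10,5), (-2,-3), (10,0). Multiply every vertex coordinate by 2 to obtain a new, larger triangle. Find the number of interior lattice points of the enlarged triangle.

Using the shoelace formula, 2A = |(10·(-3) − (-2)·5) + ((-2)·0 − 10·(-3)) + (10·5 − 10·0)| = 60, so the area is 30.
Summing gcd(|Δx|,|Δy|) over the edges gives the boundary count: gcd(12,8) + gcd(12,3) + gcd(0,5) = 4+3+5 = 12.
Scaling by 2 multiplies the area by 2² = 4 (so the new area is 120) and multiplies the boundary lattice-point count by 2, giving 24.
By Pick's theorem, the interior count of the dilated polygon is 120 − 24/2 + 1 = 109.

109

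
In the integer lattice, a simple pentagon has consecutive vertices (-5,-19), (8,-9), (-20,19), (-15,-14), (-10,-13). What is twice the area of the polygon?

The shoelace formula gives twice the area as |[(-5)·(-9) − 8·(-19)] + [8·19 − (-20)·(-9)] + [(-20)·(-14) − (-15)·19] + [(-15)·(-13) − (-10)·(-14)] + [(-10)·(-19) − (-5)·(-13)]| = 914, so the area is 457.

914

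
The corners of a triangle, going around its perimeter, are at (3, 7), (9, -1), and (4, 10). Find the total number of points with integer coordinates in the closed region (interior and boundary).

16

The shoelace formula gives twice the area as |[3·(-1) − 9·7] + [9·10 − 4·(-1)] + [4·7 − 3·10]| = 26, so the area is 13.
The number of boundary lattice points is Σ gcd(|Δx|,|Δy|) = gcd(6,8) + gcd(5,11) + gcd(1,3) = 2+1+1 = 4.
Pick's theorem gives I = A − B/2 + 1 = 13 − 4/2 + 1 = 12, so the closed region contains I + B = 12 + 4 = 16 lattice points.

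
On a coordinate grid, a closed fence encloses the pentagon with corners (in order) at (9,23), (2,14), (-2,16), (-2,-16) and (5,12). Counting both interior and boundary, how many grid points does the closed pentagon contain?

156

The shoelace formula gives twice the area as |[9·14 − 2·23] + [2·16 − (-2)·14] + [(-2)·(-16) − (-2)·16] + [(-2)·12 − 5·(-16)] + [5·23 − 9·12]| = 267, so the area is 133.5.
Summing gcd(|Δx|,|Δy|) over the edges gives the boundary count: gcd(7,9) + gcd(4,2) + gcd(0,32) + gcd(7,28) + gcd(4,11) = 1+2+32+7+1 = 43.
Pick's theorem gives I = A − B/2 + 1 = 133.5 − 43/2 + 1 = 113, so the closed region contains I + B = 113 + 43 = 156 lattice points.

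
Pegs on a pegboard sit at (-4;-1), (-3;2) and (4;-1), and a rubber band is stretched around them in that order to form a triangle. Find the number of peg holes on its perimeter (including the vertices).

10

The number of boundary lattice points is Σ gcd(|Δx|,|Δy|) = gcd(1,3) + gcd(7,3) + gcd(8,0) = 1+1+8 = 10.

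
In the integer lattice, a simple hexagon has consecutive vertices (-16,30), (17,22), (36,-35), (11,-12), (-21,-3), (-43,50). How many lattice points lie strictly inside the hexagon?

By the shoelace formula, twice the signed area is |[(-16)·22 − 17·30] + [17·(-35) − 36·22] + [36·(-12) − 11·(-35)] + [11·(-3) − (-21)·(-12)] + [(-21)·50 − (-43)·(-3)] + [(-43)·30 − (-16)·50]| = 4250, so the area is 2125.
Summing gcd(|Δx|,|Δy|) over the edges gives the boundary count: gcd(33,8) + gcd(19,57) + gcd(25,23) + gcd(32,9) + gcd(22,53) + gcd(27,20) = 1+19+1+1+1+1 = 24.
By Pick's theorem A = I + B/2 − 1, so I = 2125 − 24/2 + 1 = 2114.

2114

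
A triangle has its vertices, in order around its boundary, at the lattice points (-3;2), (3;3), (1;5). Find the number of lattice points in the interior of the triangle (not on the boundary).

By the shoelace formula, twice the signed area is |[(-3)·3 − 3·2] + [3·5 − 1·3] + [1·2 − (-3)·5]| = 14, so the area is 7.
The number of boundary lattice points is Σ gcd(|Δx|,|Δy|) = gcd(6,1) + gcd(2,2) + gcd(4,3) = 1+2+1 = 4.
By Pick's theorem A = I + B/2 − 1, so I = 7 − 4/2 + 1 = 6.

6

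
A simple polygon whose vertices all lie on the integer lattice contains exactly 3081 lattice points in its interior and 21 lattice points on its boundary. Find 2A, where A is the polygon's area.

Pick's theorem states A = I + B/2 − 1, so A = 3081 + 21/2 − 1 = 6181/2.
Hence 2A = 6181.

6181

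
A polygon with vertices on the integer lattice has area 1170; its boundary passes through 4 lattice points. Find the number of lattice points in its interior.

1169

Pick's theorem A = I + B/2 − 1 rearranges to I = A − B/2 + 1 = 1170 − 4/2 + 1 = 1169.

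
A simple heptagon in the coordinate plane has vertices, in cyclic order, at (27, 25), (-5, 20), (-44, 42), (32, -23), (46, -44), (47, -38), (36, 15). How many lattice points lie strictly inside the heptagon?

1765

The shoelace formula gives twice the area as |[27·20 − (-5)·25] + [(-5)·42 − (-44)·20] + [(-44)·(-23) − 32·42] + [32·(-44) − 46·(-23)] + [46·(-38) − 47·(-44)] + [47·15 − 36·(-38)] + [36·25 − 27·15]| = 3541, so the area is 1770.5.
Summing gcd(|Δx|,|Δy|) over the edges gives the boundary count: gcd(32,5) + gcd(39,22) + gcd(76,65) + gcd(14,21) + gcd(1,6) + gcd(11,53) + gcd(9,10) = 1+1+1+7+1+1+1 = 13.
Pick's theorem gives I = A − B/2 + 1 = 1770.5 − 13/2 + 1 = 1765.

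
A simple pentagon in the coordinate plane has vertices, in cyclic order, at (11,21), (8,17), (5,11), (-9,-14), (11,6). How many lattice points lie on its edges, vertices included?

Summing gcd(|Δx|,|Δy|) over the edges gives the boundary count: gcd(3,4) + gcd(3,6) + gcd(14,25) + gcd(20,20) + gcd(0,15) = 1+3+1+20+15 = 40.

40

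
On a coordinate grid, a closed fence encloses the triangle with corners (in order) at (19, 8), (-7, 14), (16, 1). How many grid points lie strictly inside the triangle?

99

By the shoelace formula, twice the signed area is |[19·14 − (-7)·8] + [(-7)·1 − 16·14] + [16·8 − 19·1]| = 200, so the area is 100.
Along each edge there are gcd(|Δx|,|Δy|)+1 lattice points, so counting each shared vertex once the boundary has gcd(26,6) + gcd(23,13) + gcd(3,7) = 2+1+1 = 4.
By Pick's theorem A = I + B/2 − 1, so I = 100 − 4/2 + 1 = 99.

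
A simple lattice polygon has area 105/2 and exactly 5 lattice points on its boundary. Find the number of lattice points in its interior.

51

Pick's theorem A = I + B/2 − 1 rearranges to I = A − B/2 + 1 = 105/2 − 5/2 + 1 = 51.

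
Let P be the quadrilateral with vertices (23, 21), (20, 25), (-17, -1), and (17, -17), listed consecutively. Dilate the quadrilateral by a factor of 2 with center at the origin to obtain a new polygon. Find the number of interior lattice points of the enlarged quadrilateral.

3223

By the shoelace formula, twice the signed area is |(23·25 − 20·21) + (20·(-1) − (-17)·25) + ((-17)·(-17) − 17·(-1)) + (17·21 − 23·(-17))| = 1614, so the area is 807.
The number of boundary lattice points is Σ gcd(|Δx|,|Δy|) = gcd(3,4) + gcd(37,26) + gcd(34,16) + gcd(6,38) = 1+1+2+2 = 6.
Scaling by 2 multiplies the area by 2² = 4 (so the new area is 3228) and multiplies the boundary lattice-point count by 2, giving 12.
By Pick's theorem, the interior count of the dilated polygon is 3228 − 12/2 + 1 = 3223.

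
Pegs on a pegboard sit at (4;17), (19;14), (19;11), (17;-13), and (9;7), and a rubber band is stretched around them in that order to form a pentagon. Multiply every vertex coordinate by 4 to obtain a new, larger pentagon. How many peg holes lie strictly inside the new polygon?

Using the shoelace formula, 2A = |(4·14 − 19·17) + (19·11 − 19·14) + (19·(-13) − 17·11) + (17·7 − 9·(-13)) + (9·17 − 4·7)| = 397, so the area is 198.5.
Along each edge there are gcd(|Δx|,|Δy|)+1 lattice points, so counting each shared vertex once the boundary has gcd(15,3) + gcd(0,3) + gcd(2,24) + gcd(8,20) + gcd(5,10) = 3+3+2+4+5 = 17.
Scaling by 4 multiplies the area by 4² = 16 (so the new area is 3176) and multiplies the boundary lattice-point count by 4, giving 68.
By Pick's theorem, the interior count of the dilated polygon is 3176 − 68/2 + 1 = 3143.

3143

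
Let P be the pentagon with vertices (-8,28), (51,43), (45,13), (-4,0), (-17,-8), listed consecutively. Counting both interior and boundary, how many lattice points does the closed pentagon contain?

By the shoelace formula, twice the signed area is |[(-8)·43 − 51·28] + [51·13 − 45·43] + [45·0 − (-4)·13] + [(-4)·(-8) − (-17)·0] + [(-17)·28 − (-8)·(-8)]| = 3500, so the area is 1750.
Summing gcd(|Δx|,|Δy|) over the edges gives the boundary count: gcd(59,15) + gcd(6,30) + gcd(49,13) + gcd(13,8) + gcd(9,36) = 1+6+1+1+9 = 18.
Pick's theorem gives I = A − B/2 + 1 = 1750 − 18/2 + 1 = 1742, so the closed region contains I + B = 1742 + 18 = 1760 lattice points.

1760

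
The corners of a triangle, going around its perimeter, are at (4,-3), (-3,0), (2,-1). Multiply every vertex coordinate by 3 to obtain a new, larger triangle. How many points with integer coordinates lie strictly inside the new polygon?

31

Using the shoelace formula, 2A = |(4·0 − (-3)·(-3)) + ((-3)·(-1) − 2·0) + (2·(-3) − 4·(-1))| = 8, so the area is 4.
Summing gcd(|Δx|,|Δy|) over the edges gives the boundary count: gcd(7,3) + gcd(5,1) + gcd(2,2) = 1+1+2 = 4.
Scaling by 3 multiplies the area by 3² = 9 (so the new area is 36) and multiplies the boundary lattice-point count by 3, giving 12.
By Pick's theorem, the interior count of the dilated polygon is 36 − 12/2 + 1 = 31.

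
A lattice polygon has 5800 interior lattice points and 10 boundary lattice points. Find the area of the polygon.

Pick's theorem states A = I + B/2 − 1, so A = 5800 + 10/2 − 1 = 5804.

5804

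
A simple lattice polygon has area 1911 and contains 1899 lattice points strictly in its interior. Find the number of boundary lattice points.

26

Pick's theorem gives A = I + B/2 − 1, so B = 2(A − I + 1) = 2(1911 − 1899 + 1) = 26.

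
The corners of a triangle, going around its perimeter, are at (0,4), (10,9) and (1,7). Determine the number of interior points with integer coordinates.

Using the shoelace formula, 2A = |(0·9 − 10·4) + (10·7 − 1·9) + (1·4 − 0·7)| = 25, so the area is 25/2.
Along each edge there are gcd(|Δx|,|Δy|)+1 lattice points, so counting each shared vertex once the boundary has gcd(10,5) + gcd(9,2) + gcd(1,3) = 5+1+1 = 7.
Pick's theorem gives I = A − B/2 + 1 = 25/2 − 7/2 + 1 = 10.

10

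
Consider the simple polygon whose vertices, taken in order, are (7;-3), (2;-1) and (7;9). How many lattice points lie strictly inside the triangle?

The shoelace formula gives twice the area as |(7·(-1) − 2·(-3)) + (2·9 − 7·(-1)) + (7·(-3) − 7·9)| = 60, so the area is 30.
The number of boundary lattice points is Σ gcd(|Δx|,|Δy|) = gcd(5,2) + gcd(5,10) + gcd(0,12) = 1+5+12 = 18.
By Pick's theorem A = I + B/2 − 1, so I = 30 − 18/2 + 1 = 22.

22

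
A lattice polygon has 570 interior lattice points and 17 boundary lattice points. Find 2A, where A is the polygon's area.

By Pick's theorem, A = I + B/2 − 1 = 570 + 17/2 − 1 = 1155/2.
Hence 2A = 1155.

1155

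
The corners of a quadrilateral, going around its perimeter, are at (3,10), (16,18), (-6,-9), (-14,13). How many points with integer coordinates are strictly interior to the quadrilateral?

261

Using the shoelace formula, 2A = |[3·18 − 16·10] + [16·(-9) − (-6)·18] + [(-6)·13 − (-14)·(-9)] + [(-14)·10 − 3·13]| = 525, so the area is 525/2.
Along each edge there are gcd(|Δx|,|Δy|)+1 lattice points, so counting each shared vertex once the boundary has gcd(13,8) + gcd(22,27) + gcd(8,22) + gcd(17,3) = 1+1+2+1 = 5.
Pick's theorem gives I = A − B/2 + 1 = 525/2 − 5/2 + 1 = 261.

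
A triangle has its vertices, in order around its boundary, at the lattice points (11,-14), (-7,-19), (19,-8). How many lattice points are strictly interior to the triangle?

By the shoelace formula, twice the signed area is |(11·(-19) − (-7)·(-14)) + ((-7)·(-8) − 19·(-19)) + (19·(-14) − 11·(-8))| = 68, so the area is 34.
The number of boundary lattice points is Σ gcd(|Δx|,|Δy|) = gcd(18,5) + gcd(26,11) + gcd(8,6) = 1+1+2 = 4.
By Pick's theorem A = I + B/2 − 1, so I = 34 − 4/2 + 1 = 33.

33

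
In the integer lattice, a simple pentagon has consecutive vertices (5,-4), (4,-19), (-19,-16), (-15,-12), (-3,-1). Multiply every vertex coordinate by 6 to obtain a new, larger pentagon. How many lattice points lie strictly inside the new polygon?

9337

By the shoelace formula, twice the signed area is |[5·(-19) − 4·(-4)] + [4·(-16) − (-19)·(-19)] + [(-19)·(-12) − (-15)·(-16)] + [(-15)·(-1) − (-3)·(-12)] + [(-3)·(-4) − 5·(-1)]| = 520, so the area is 260.
Summing gcd(|Δx|,|Δy|) over the edges gives the boundary count: gcd(1,15) + gcd(23,3) + gcd(4,4) + gcd(12,11) + gcd(8,3) = 1+1+4+1+1 = 8.
Scaling by 6 multiplies the area by 6² = 36 (so the new area is 9360) and multiplies the boundary lattice-point count by 6, giving 48.
By Pick's theorem, the interior count of the dilated polygon is 9360 − 48/2 + 1 = 9337.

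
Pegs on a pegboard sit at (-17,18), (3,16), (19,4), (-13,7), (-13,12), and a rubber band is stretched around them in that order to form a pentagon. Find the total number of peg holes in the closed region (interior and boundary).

The shoelace formula gives twice the area as |[(-17)·16 − 3·18] + [3·4 − 19·16] + [19·7 − (-13)·4] + [(-13)·12 − (-13)·7] + [(-13)·18 − (-17)·12]| = 528, so the area is 264.
Summing gcd(|Δx|,|Δy|) over the edges gives the boundary count: gcd(20,2) + gcd(16,12) + gcd(32,3) + gcd(0,5) + gcd(4,6) = 2+4+1+5+2 = 14.
Pick's theorem gives I = A − B/2 + 1 = 264 − 14/2 + 1 = 258, so the closed region contains I + B = 258 + 14 = 272 lattice points.

272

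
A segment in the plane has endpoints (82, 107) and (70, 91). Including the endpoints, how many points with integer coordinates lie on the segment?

The number of lattice points on a segment between lattice points is gcd(|Δx|,|Δy|) + 1 = gcd(12,16) + 1 = 4 + 1 = 5.

5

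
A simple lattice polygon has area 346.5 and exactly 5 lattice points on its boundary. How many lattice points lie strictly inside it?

From Pick's theorem, I = A − B/2 + 1 = 346.5 − 5/2 + 1 = 345.

345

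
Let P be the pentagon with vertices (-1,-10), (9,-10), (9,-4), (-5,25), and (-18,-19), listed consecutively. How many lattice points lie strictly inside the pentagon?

524

By the shoelace formula, twice the signed area is |((-1)·(-10) − 9·(-10)) + (9·(-4) − 9·(-10)) + (9·25 − (-5)·(-4)) + ((-5)·(-19) − (-18)·25) + ((-18)·(-10) − (-1)·(-19))| = 1065, so the area is 532.5.
The number of boundary lattice points is Σ gcd(|Δx|,|Δy|) = gcd(10,0) + gcd(0,6) + gcd(14,29) + gcd(13,44) + gcd(17,9) = 10+6+1+1+1 = 19.
Pick's theorem gives I = A − B/2 + 1 = 532.5 − 19/2 + 1 = 524.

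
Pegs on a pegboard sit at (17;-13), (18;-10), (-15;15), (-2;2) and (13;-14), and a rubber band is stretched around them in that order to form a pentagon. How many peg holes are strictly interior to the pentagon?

120

The shoelace formula gives twice the area as |[17·(-10) − 18·(-13)] + [18·15 − (-15)·(-10)] + [(-15)·2 − (-2)·15] + [(-2)·(-14) − 13·2] + [13·(-13) − 17·(-14)]| = 255, so the area is 255/2.
The number of boundary lattice points is Σ gcd(|Δx|,|Δy|) = gcd(1,3) + gcd(33,25) + gcd(13,13) + gcd(15,16) + gcd(4,1) = 1+1+13+1+1 = 17.
By Pick's theorem A = I + B/2 − 1, so I = 255/2 − 17/2 + 1 = 120.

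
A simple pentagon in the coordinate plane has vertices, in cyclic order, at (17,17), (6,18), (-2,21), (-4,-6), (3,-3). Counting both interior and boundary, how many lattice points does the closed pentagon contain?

By the shoelace formula, twice the signed area is |(17·18 − 6·17) + (6·21 − (-2)·18) + ((-2)·(-6) − (-4)·21) + ((-4)·(-3) − 3·(-6)) + (3·17 − 17·(-3))| = 594, so the area is 297.
Along each edge there are gcd(|Δx|,|Δy|)+1 lattice points, so counting each shared vertex once the boundary has gcd(11,1) + gcd(8,3) + gcd(2,27) + gcd(7,3) + gcd(14,20) = 1+1+1+1+2 = 6.
Pick's theorem gives I = A − B/2 + 1 = 297 − 6/2 + 1 = 295, so the closed region contains I + B = 295 + 6 = 301 lattice points.

301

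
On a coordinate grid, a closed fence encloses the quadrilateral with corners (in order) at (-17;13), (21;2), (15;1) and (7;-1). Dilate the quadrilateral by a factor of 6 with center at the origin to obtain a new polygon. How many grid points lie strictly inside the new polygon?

The shoelace formula gives twice the area as |((-17)·2 − 21·13) + (21·1 − 15·2) + (15·(-1) − 7·1) + (7·13 − (-17)·(-1))| = 264, so the area is 132.
Summing gcd(|Δx|,|Δy|) over the edges gives the boundary count: gcd(38,11) + gcd(6,1) + gcd(8,2) + gcd(24,14) = 1+1+2+2 = 6.
Scaling by 6 multiplies the area by 6² = 36 (so the new area is 4752) and multiplies the boundary lattice-point count by 6, giving 36.
By Pick's theorem, the interior count of the dilated polygon is 4752 − 36/2 + 1 = 4735.

4735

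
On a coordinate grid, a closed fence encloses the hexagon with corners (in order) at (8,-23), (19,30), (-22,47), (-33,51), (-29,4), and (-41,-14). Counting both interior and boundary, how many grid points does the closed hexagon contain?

2822

By the shoelace formula, twice the signed area is |(8·30 − 19·(-23)) + (19·47 − (-22)·30) + ((-22)·51 − (-33)·47) + ((-33)·4 − (-29)·51) + ((-29)·(-14) − (-41)·4) + ((-41)·(-23) − 8·(-14))| = 5631, so the area is 2815.5.
Along each edge there are gcd(|Δx|,|Δy|)+1 lattice points, so counting each shared vertex once the boundary has gcd(11,53) + gcd(41,17) + gcd(11,4) + gcd(4,47) + gcd(12,18) + gcd(49,9) = 1+1+1+1+6+1 = 11.
Pick's theorem gives I = A − B/2 + 1 = 2815.5 − 11/2 + 1 = 2811, so the closed region contains I + B = 2811 + 11 = 2822 lattice points.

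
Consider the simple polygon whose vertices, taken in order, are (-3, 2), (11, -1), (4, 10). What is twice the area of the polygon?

By the shoelace formula, twice the signed area is |((-3)·(-1) − 11·2) + (11·10 − 4·(-1)) + (4·2 − (-3)·10)| = 133, so the area is 66.5.

133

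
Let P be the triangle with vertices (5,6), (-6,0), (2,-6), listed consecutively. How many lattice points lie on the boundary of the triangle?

6

Summing gcd(|Δx|,|Δy|) over the edges gives the boundary count: gcd(11,6) + gcd(8,6) + gcd(3,12) = 1+2+3 = 6.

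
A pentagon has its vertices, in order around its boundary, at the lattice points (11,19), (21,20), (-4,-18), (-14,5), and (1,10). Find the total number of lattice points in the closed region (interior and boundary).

The shoelace formula gives twice the area as |[11·20 − 21·19] + [21·(-18) − (-4)·20] + [(-4)·5 − (-14)·(-18)] + [(-14)·10 − 1·5] + [1·19 − 11·10]| = 985, so the area is 985/2.
Summing gcd(|Δx|,|Δy|) over the edges gives the boundary count: gcd(10,1) + gcd(25,38) + gcd(10,23) + gcd(15,5) + gcd(10,9) = 1+1+1+5+1 = 9.
Pick's theorem gives I = A − B/2 + 1 = 985/2 − 9/2 + 1 = 489, so the closed region contains I + B = 489 + 9 = 498 lattice points.

498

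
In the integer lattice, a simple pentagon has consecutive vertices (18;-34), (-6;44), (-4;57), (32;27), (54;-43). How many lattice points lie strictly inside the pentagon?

2692

The shoelace formula gives twice the area as |(18·44 − (-6)·(-34)) + ((-6)·57 − (-4)·44) + ((-4)·27 − 32·57) + (32·(-43) − 54·27) + (54·(-34) − 18·(-43))| = 5406, so the area is 2703.
The number of boundary lattice points is Σ gcd(|Δx|,|Δy|) = gcd(24,78) + gcd(2,13) + gcd(36,30) + gcd(22,70) + gcd(36,9) = 6+1+6+2+9 = 24.
By Pick's theorem A = I + B/2 − 1, so I = 2703 − 24/2 + 1 = 2692.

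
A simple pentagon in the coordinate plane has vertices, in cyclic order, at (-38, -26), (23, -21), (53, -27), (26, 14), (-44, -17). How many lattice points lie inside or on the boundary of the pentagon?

The shoelace formula gives twice the area as |((-38)·(-21) − 23·(-26)) + (23·(-27) − 53·(-21)) + (53·14 − 26·(-27)) + (26·(-17) − (-44)·14) + ((-44)·(-26) − (-38)·(-17))| = 4004, so the area is 2002.
Along each edge there are gcd(|Δx|,|Δy|)+1 lattice points, so counting each shared vertex once the boundary has gcd(61,5) + gcd(30,6) + gcd(27,41) + gcd(70,31) + gcd(6,9) = 1+6+1+1+3 = 12.
Pick's theorem gives I = A − B/2 + 1 = 2002 − 12/2 + 1 = 1997, so the closed region contains I + B = 1997 + 12 = 2009 lattice points.

2009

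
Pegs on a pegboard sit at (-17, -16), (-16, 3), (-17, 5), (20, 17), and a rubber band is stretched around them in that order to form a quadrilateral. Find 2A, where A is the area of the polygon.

756

Using the shoelace formula, 2A = |[(-17)·3 − (-16)·(-16)] + [(-16)·5 − (-17)·3] + [(-17)·17 − 20·5] + [20·(-16) − (-17)·17]| = 756, so the area is 378.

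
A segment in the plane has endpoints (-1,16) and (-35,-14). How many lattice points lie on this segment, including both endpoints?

3

The number of lattice points on a segment between lattice points is gcd(|Δx|,|Δy|) + 1 = gcd(34,30) + 1 = 2 + 1 = 3.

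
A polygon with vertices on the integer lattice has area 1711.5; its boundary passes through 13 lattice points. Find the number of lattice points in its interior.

1706

Pick's theorem A = I + B/2 − 1 rearranges to I = A − B/2 + 1 = 1711.5 − 13/2 + 1 = 1706.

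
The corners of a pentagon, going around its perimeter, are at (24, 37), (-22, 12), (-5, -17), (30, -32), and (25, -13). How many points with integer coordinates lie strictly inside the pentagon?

1923

The shoelace formula gives twice the area as |[24·12 − (-22)·37] + [(-22)·(-17) − (-5)·12] + [(-5)·(-32) − 30·(-17)] + [30·(-13) − 25·(-32)] + [25·37 − 24·(-13)]| = 3853, so the area is 3853/2.
The number of boundary lattice points is Σ gcd(|Δx|,|Δy|) = gcd(46,25) + gcd(17,29) + gcd(35,15) + gcd(5,19) + gcd(1,50) = 1+1+5+1+1 = 9.
By Pick's theorem A = I + B/2 − 1, so I = 3853/2 − 9/2 + 1 = 1923.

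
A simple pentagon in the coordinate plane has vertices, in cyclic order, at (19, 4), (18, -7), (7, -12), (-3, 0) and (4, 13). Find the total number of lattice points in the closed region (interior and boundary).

344

By the shoelace formula, twice the signed area is |[19·(-7) − 18·4] + [18·(-12) − 7·(-7)] + [7·0 − (-3)·(-12)] + [(-3)·13 − 4·0] + [4·4 − 19·13]| = 678, so the area is 339.
The number of boundary lattice points is Σ gcd(|Δx|,|Δy|) = gcd(1,11) + gcd(11,5) + gcd(10,12) + gcd(7,13) + gcd(15,9) = 1+1+2+1+3 = 8.
Pick's theorem gives I = A − B/2 + 1 = 339 − 8/2 + 1 = 336, so the closed region contains I + B = 336 + 8 = 344 lattice points.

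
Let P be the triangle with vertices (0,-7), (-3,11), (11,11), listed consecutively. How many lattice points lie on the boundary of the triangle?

Summing gcd(|Δx|,|Δy|) over the edges gives the boundary count: gcd(3,18) + gcd(14,0) + gcd(11,18) = 3+14+1 = 18.

18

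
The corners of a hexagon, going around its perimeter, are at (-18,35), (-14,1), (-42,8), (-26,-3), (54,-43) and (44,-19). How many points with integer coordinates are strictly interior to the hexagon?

Using the shoelace formula, 2A = |((-18)·1 − (-14)·35) + ((-14)·8 − (-42)·1) + ((-42)·(-3) − (-26)·8) + ((-26)·(-43) − 54·(-3)) + (54·(-19) − 44·(-43)) + (44·35 − (-18)·(-19))| = 4080, so the area is 2040.
The number of boundary lattice points is Σ gcd(|Δx|,|Δy|) = gcd(4,34) + gcd(28,7) + gcd(16,11) + gcd(80,40) + gcd(10,24) + gcd(62,54) = 2+7+1+40+2+2 = 54.
By Pick's theorem A = I + B/2 − 1, so I = 2040 − 54/2 + 1 = 2014.

2014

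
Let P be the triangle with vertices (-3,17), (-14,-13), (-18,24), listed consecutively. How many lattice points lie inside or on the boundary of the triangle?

By the shoelace formula, twice the signed area is |[(-3)·(-13) − (-14)·17] + [(-14)·24 − (-18)·(-13)] + [(-18)·17 − (-3)·24]| = 527, so the area is 263.5.
Summing gcd(|Δx|,|Δy|) over the edges gives the boundary count: gcd(11,30) + gcd(4,37) + gcd(15,7) = 1+1+1 = 3.
Pick's theorem gives I = A − B/2 + 1 = 263.5 − 3/2 + 1 = 263, so the closed region contains I + B = 263 + 3 = 266 lattice points.

266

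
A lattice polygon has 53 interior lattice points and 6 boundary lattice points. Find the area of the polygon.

Pick's theorem states A = I + B/2 − 1, so A = 53 + 6/2 − 1 = 55.

55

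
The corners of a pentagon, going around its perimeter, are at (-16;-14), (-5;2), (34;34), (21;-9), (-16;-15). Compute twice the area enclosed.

Using the shoelace formula, 2A = |[(-16)·2 − (-5)·(-14)] + [(-5)·34 − 34·2] + [34·(-9) − 21·34] + [21·(-15) − (-16)·(-9)] + [(-16)·(-14) − (-16)·(-15)]| = 1835, so the area is 1835/2.

1835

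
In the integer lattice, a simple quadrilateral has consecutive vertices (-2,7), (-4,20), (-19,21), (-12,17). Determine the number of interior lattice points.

76

Using the shoelace formula, 2A = |((-2)·20 − (-4)·7) + ((-4)·21 − (-19)·20) + ((-19)·17 − (-12)·21) + ((-12)·7 − (-2)·17)| = 163, so the area is 163/2.
The number of boundary lattice points is Σ gcd(|Δx|,|Δy|) = gcd(2,13) + gcd(15,1) + gcd(7,4) + gcd(10,10) = 1+1+1+10 = 13.
Pick's theorem gives I = A − B/2 + 1 = 163/2 − 13/2 + 1 = 76.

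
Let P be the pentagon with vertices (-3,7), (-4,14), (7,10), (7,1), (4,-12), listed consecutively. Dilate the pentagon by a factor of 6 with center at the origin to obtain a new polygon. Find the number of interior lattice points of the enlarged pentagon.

Using the shoelace formula, 2A = |((-3)·14 − (-4)·7) + ((-4)·10 − 7·14) + (7·1 − 7·10) + (7·(-12) − 4·1) + (4·7 − (-3)·(-12))| = 311, so the area is 155.5.
The number of boundary lattice points is Σ gcd(|Δx|,|Δy|) = gcd(1,7) + gcd(11,4) + gcd(0,9) + gcd(3,13) + gcd(7,19) = 1+1+9+1+1 = 13.
Scaling by 6 multiplies the area by 6² = 36 (so the new area is 5598) and multiplies the boundary lattice-point count by 6, giving 78.
By Pick's theorem, the interior count of the dilated polygon is 5598 − 78/2 + 1 = 5560.

5560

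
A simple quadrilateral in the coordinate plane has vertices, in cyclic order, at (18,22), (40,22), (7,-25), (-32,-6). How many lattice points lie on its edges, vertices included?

26

The number of boundary lattice points is Σ gcd(|Δx|,|Δy|) = gcd(22,0) + gcd(33,47) + gcd(39,19) + gcd(50,28) = 22+1+1+2 = 26.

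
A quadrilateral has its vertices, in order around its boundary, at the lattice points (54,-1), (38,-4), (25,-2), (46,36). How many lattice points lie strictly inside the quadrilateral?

575

The shoelace formula gives twice the area as |[54·(-4) − 38·(-1)] + [38·(-2) − 25·(-4)] + [25·36 − 46·(-2)] + [46·(-1) − 54·36]| = 1152, so the area is 576.
Summing gcd(|Δx|,|Δy|) over the edges gives the boundary count: gcd(16,3) + gcd(13,2) + gcd(21,38) + gcd(8,37) = 1+1+1+1 = 4.
Pick's theorem gives I = A − B/2 + 1 = 576 − 4/2 + 1 = 575.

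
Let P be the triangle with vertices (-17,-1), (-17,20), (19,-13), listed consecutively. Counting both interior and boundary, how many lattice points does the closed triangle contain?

397

The shoelace formula gives twice the area as |((-17)·20 − (-17)·(-1)) + ((-17)·(-13) − 19·20) + (19·(-1) − (-17)·(-13))| = 756, so the area is 378.
Along each edge there are gcd(|Δx|,|Δy|)+1 lattice points, so counting each shared vertex once the boundary has gcd(0,21) + gcd(36,33) + gcd(36,12) = 21+3+12 = 36.
Pick's theorem gives I = A − B/2 + 1 = 378 − 36/2 + 1 = 361, so the closed region contains I + B = 361 + 36 = 397 lattice points.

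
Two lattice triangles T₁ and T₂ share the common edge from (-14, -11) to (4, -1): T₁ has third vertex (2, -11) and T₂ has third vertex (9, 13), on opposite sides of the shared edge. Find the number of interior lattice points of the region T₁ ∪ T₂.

The union is the simple quadrilateral with vertices (-14, -11), (2, -11), (4, -1), (9, 13) in order.
Using the shoelace formula, 2A = |[(-14)·(-11) − 2·(-11)] + [2·(-1) − 4·(-11)] + [4·13 − 9·(-1)] + [9·(-11) − (-14)·13]| = 362, so the area is 181.
Summing gcd(|Δx|,|Δy|) over the edges gives the boundary count: gcd(16,0) + gcd(2,10) + gcd(5,14) + gcd(23,24) = 16+2+1+1 = 20.
By Pick's theorem I = A − B/2 + 1 = 181 − 20/2 + 1 = 172.

172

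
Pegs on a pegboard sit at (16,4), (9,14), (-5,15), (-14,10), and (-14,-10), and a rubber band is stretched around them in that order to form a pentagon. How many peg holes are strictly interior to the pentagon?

By the shoelace formula, twice the signed area is |[16·14 − 9·4] + [9·15 − (-5)·14] + [(-5)·10 − (-14)·15] + [(-14)·(-10) − (-14)·10] + [(-14)·4 − 16·(-10)]| = 937, so the area is 468.5.
Along each edge there are gcd(|Δx|,|Δy|)+1 lattice points, so counting each shared vertex once the boundary has gcd(7,10) + gcd(14,1) + gcd(9,5) + gcd(0,20) + gcd(30,14) = 1+1+1+20+2 = 25.
By Pick's theorem A = I + B/2 − 1, so I = 468.5 − 25/2 + 1 = 457.

457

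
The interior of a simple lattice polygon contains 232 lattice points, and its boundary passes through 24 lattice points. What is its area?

Pick's theorem states A = I + B/2 − 1, so A = 232 + 24/2 − 1 = 243.

243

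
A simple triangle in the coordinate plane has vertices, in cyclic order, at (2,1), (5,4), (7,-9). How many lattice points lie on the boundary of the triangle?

Along each edge there are gcd(|Δx|,|Δy|)+1 lattice points, so counting each shared vertex once the boundary has gcd(3,3) + gcd(2,13) + gcd(5,10) = 3+1+5 = 9.

9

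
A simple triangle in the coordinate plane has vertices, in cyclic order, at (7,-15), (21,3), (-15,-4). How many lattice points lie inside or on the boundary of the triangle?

283

Using the shoelace formula, 2A = |(7·3 − 21·(-15)) + (21·(-4) − (-15)·3) + ((-15)·(-15) − 7·(-4))| = 550, so the area is 275.
The number of boundary lattice points is Σ gcd(|Δx|,|Δy|) = gcd(14,18) + gcd(36,7) + gcd(22,11) = 2+1+11 = 14.
Pick's theorem gives I = A − B/2 + 1 = 275 − 14/2 + 1 = 269, so the closed region contains I + B = 269 + 14 = 283 lattice points.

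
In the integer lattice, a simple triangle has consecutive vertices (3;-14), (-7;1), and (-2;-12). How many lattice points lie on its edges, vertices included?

Summing gcd(|Δx|,|Δy|) over the edges gives the boundary count: gcd(10,15) + gcd(5,13) + gcd(5,2) = 5+1+1 = 7.

7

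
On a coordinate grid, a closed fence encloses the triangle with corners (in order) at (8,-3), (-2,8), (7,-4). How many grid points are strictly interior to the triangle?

Using the shoelace formula, 2A = |[8·8 − (-2)·(-3)] + [(-2)·(-4) − 7·8] + [7·(-3) − 8·(-4)]| = 21, so the area is 21/2.
The number of boundary lattice points is Σ gcd(|Δx|,|Δy|) = gcd(10,11) + gcd(9,12) + gcd(1,1) = 1+3+1 = 5.
By Pick's theorem A = I + B/2 − 1, so I = 21/2 − 5/2 + 1 = 9.

9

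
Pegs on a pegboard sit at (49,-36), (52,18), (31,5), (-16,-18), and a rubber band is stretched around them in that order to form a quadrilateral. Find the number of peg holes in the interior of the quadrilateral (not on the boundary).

1716

The shoelace formula gives twice the area as |[49·18 − 52·(-36)] + [52·5 − 31·18] + [31·(-18) − (-16)·5] + [(-16)·(-36) − 49·(-18)]| = 3436, so the area is 1718.
The number of boundary lattice points is Σ gcd(|Δx|,|Δy|) = gcd(3,54) + gcd(21,13) + gcd(47,23) + gcd(65,18) = 3+1+1+1 = 6.
By Pick's theorem A = I + B/2 − 1, so I = 1718 − 6/2 + 1 = 1716.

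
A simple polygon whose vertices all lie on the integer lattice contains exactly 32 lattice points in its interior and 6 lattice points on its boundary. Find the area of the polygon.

By Pick's theorem, A = I + B/2 − 1 = 32 + 6/2 − 1 = 34.

34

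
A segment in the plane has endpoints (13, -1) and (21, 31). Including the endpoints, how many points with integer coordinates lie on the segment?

The number of lattice points on a segment between lattice points is gcd(|Δx|,|Δy|) + 1 = gcd(8,32) + 1 = 8 + 1 = 9.

9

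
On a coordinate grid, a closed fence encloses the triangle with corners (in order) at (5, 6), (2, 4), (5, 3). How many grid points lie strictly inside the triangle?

Using the shoelace formula, 2A = |(5·4 − 2·6) + (2·3 − 5·4) + (5·6 − 5·3)| = 9, so the area is 9/2.
The number of boundary lattice points is Σ gcd(|Δx|,|Δy|) = gcd(3,2) + gcd(3,1) + gcd(0,3) = 1+1+3 = 5.
By Pick's theorem A = I + B/2 − 1, so I = 9/2 − 5/2 + 1 = 3.

3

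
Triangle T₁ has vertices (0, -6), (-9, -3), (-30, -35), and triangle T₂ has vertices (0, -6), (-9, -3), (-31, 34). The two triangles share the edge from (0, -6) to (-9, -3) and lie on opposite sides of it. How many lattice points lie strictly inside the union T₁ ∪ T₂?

The union is the simple quadrilateral with vertices (0, -6), (-30, -35), (-9, -3), (-31, 34) in order.
The shoelace formula gives twice the area as |(0·(-35) − (-30)·(-6)) + ((-30)·(-3) − (-9)·(-35)) + ((-9)·34 − (-31)·(-3)) + ((-31)·(-6) − 0·34)| = 618, so the area is 309.
The number of boundary lattice points is Σ gcd(|Δx|,|Δy|) = gcd(30,29) + gcd(21,32) + gcd(22,37) + gcd(31,40) = 1+1+1+1 = 4.
By Pick's theorem I = A − B/2 + 1 = 309 − 4/2 + 1 = 308.

308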